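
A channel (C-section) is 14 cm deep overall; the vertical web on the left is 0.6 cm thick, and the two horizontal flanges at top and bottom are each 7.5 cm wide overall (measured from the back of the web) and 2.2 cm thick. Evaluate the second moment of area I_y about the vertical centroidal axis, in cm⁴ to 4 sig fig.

I_y ≈ 213.2 cm⁴

Split into non-overlapping primitives; take the origin at the lower-left of the bounding box.
Web: 0.6 × 14, A = 8.4 cm², x = 0.3 cm, Ī = 0.252 cm⁴.
Top flange (beyond web): 6.9 × 2.2, A = 15.18 cm², x = 4.05 cm, Ī = 60.2267 cm⁴.
Bottom flange (beyond web): 6.9 × 2.2, A = 15.18 cm², x = 4.05 cm, Ī = 60.2267 cm⁴.
Centroid: x̄ = ΣA·x / ΣA = 3.23731 cm.
Transfer each piece to the vertical centroidal axis using Ī + A·d² with d = x − 3.23731:
  web: d = -2.93731 cm → contributes +72.7253 cm⁴
  top flange (beyond web): d = 0.812693 cm → contributes +70.2526 cm⁴
  bottom flange (beyond web): d = 0.812693 cm → contributes +70.2526 cm⁴
Total I = 213.23 cm⁴.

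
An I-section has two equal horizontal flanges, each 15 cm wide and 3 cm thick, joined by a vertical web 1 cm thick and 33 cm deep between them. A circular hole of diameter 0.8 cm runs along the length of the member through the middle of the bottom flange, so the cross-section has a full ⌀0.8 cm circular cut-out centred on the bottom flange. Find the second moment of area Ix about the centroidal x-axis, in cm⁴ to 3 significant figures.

Split into non-overlapping primitives; take the origin at the lower-left of the bounding box.
Bottom flange: 15 × 3, A = 45 cm², y = 1.5 cm, Ī = 33.75 cm⁴.
Web: 1 × 33, A = 33 cm², y = 19.5 cm, Ī = 2994.8 cm⁴.
Top flange: 15 × 3, A = 45 cm², y = 37.5 cm, Ī = 33.75 cm⁴.
Hole (subtracted): ⌀0.8, A = 0.50265 cm², y = 1.5 cm, Ī = 0.020106 cm⁴.
Centroid: ȳ = ΣA·y / ΣA = 19.574 cm.
Transfer each piece to the centroidal x-axis using Ī + A·d² with d = y − 19.574:
  bottom flange: d = -18.074 cm → contributes +14 734 cm⁴
  web: d = -0.073861 cm → contributes +2994.9 cm⁴
  top flange: d = 17.926 cm → contributes +14 494 cm⁴
  hole: d = -18.074 cm → contributes −164.22 cm⁴
Total I = 32 059 cm⁴.

Ix ≈ 3.21 × 10⁴ cm⁴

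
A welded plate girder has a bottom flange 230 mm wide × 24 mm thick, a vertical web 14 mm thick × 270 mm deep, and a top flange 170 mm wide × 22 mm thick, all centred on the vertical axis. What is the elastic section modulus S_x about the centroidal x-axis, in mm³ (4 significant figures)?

S_x ≈ 1.223 × 10⁶ mm³

Treat the section as a set of non-overlapping primitives; coordinates are from the bounding-box lower-left.
Bottom plate: 230 × 24, A = 5 520 mm², y = 12 mm, Ī = 264 960 mm⁴.
Web plate: 14 × 270, A = 3 780 mm², y = 159 mm, Ī = 22 963 500 mm⁴.
Top plate: 170 × 22, A = 3 740 mm², y = 305 mm, Ī = 150 847 mm⁴.
Centroid: ȳ = ΣA·y / ΣA = 138.647 mm.
Transfer each piece to the centroidal x-axis using Ī + A·d² with d = y − 138.647:
  bottom plate: d = -126.647 mm → contributes +88 803 128 mm⁴
  web plate: d = 20.3528 mm → contributes +24 529 308 mm⁴
  top plate: d = 166.353 mm → contributes +103 648 768 mm⁴
Total I = 216 981 204 mm⁴.
Extreme fibre distance c = 177.353 mm; S = I/c = 1 223 444 mm³.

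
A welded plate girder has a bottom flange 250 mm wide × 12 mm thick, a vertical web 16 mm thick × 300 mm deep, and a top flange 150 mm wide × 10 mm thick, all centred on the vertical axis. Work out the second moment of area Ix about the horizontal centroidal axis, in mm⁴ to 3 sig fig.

Ix ≈ 1.39 × 10⁸ mm⁴

Treat the section as a set of non-overlapping primitives; coordinates are from the bounding-box lower-left.
Bottom plate: 250 × 12, A = 3 000 mm², y = 6 mm, Ī = 36 000 mm⁴.
Web plate: 16 × 300, A = 4 800 mm², y = 162 mm, Ī = 36 000 000 mm⁴.
Top plate: 150 × 10, A = 1 500 mm², y = 317 mm, Ī = 12 500 mm⁴.
Centroid: ȳ = ΣA·y / ΣA = 136.68 mm.
Transfer each piece to the horizontal centroidal axis using Ī + A·d² with d = y − 136.68:
  bottom plate: d = -130.68 mm → contributes +51 265 764 mm⁴
  web plate: d = 25.323 mm → contributes +39 077 919 mm⁴
  top plate: d = 180.32 mm → contributes +48 786 850 mm⁴
Total I = 139 130 532 mm⁴.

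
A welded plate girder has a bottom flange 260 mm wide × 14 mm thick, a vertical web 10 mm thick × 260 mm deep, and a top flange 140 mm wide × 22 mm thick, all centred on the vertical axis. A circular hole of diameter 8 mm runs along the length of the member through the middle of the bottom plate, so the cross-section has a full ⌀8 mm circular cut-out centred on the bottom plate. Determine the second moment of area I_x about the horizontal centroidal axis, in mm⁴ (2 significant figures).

I_x ≈ 1.4 × 10⁸ mm⁴

Break the section into simple shapes (no overlaps), measuring from the bottom-left corner of the bounding box.
Bottom plate: 260 × 14, A = 3 640 mm², y = 7 mm, Ī = 59 453 mm⁴.
Web plate: 10 × 260, A = 2 600 mm², y = 144 mm, Ī = 14 646 667 mm⁴.
Top plate: 140 × 22, A = 3 080 mm², y = 285 mm, Ī = 124 227 mm⁴.
Hole (subtracted): ⌀8, A = 50.27 mm², y = 7 mm, Ī = 201.1 mm⁴.
Centroid: ȳ = ΣA·y / ΣA = 137.8 mm.
Transfer each piece to the horizontal centroidal axis using Ī + A·d² with d = y − 137.8:
  bottom plate: d = -130.8 mm → contributes +62 330 663 mm⁴
  web plate: d = 6.204 mm → contributes +14 746 754 mm⁴
  top plate: d = 147.2 mm → contributes +66 865 211 mm⁴
  hole: d = -130.8 mm → contributes −860 117 mm⁴
Total I = 143 082 512 mm⁴.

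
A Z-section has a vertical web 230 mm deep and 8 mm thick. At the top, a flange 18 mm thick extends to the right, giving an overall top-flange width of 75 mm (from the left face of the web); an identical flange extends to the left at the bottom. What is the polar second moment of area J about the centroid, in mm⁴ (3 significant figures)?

Break the section into simple shapes (no overlaps), measuring from the bottom-left corner of the bounding box.
Web: 8 × 230, A = 1 840 mm², y = 115 mm, Ī = 8 111 333 mm⁴.
Top flange (beyond web): 67 × 18, A = 1 206 mm², y = 221 mm, Ī = 32 562 mm⁴.
Bottom flange (beyond web): 67 × 18, A = 1 206 mm², y = 9 mm, Ī = 32 562 mm⁴.
Centroid: ȳ = ΣA·y / ΣA = 115 mm.
Transfer each piece to the centroidal x-axis using Ī + A·d² with d = y − 115:
  web: d = 0 mm → contributes +8 111 333 mm⁴
  top flange (beyond web): d = 106 mm → contributes +13 583 178 mm⁴
  bottom flange (beyond web): d = -106 mm → contributes +13 583 178 mm⁴
Total I = 35 277 689 mm⁴.
For the y-axis: x̄ = 71 mm.
Repeating about the centroidal y-axis gives I_y = 4 303 977 mm⁴.
Polar second moment: J = I_x + I_y = 39 581 667 mm⁴.

J ≈ 3.96 × 10⁷ mm⁴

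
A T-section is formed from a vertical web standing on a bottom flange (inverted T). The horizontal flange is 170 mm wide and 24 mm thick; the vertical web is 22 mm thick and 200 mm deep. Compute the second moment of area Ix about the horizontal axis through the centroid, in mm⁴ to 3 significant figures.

Ix ≈ 4.14 × 10⁷ mm⁴

Treat the section as a set of non-overlapping primitives; coordinates are from the bounding-box lower-left.
Flange: 170 × 24, A = 4 080 mm², y = 12 mm, Ī = 195 840 mm⁴.
Web: 22 × 200, A = 4 400 mm², y = 124 mm, Ī = 14 666 667 mm⁴.
Centroid: ȳ = ΣA·y / ΣA = 70.113 mm.
Transfer each piece to the horizontal axis through the centroid using Ī + A·d² with d = y − 70.113:
  flange: d = -58.113 mm → contributes +13 974 591 mm⁴
  web: d = 53.887 mm → contributes +27 443 327 mm⁴
Total I = 41 417 918 mm⁴.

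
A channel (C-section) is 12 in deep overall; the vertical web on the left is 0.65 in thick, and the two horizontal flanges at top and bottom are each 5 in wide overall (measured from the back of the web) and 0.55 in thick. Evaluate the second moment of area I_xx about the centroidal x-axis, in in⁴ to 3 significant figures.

Decompose the section into non-overlapping parts with the origin at the bottom-left of its bounding rectangle.
Web: 0.65 × 12, A = 7.8 in², y = 6 in, Ī = 93.6 in⁴.
Top flange (beyond web): 4.35 × 0.55, A = 2.3925 in², y = 11.725 in, Ī = 0.060311 in⁴.
Bottom flange (beyond web): 4.35 × 0.55, A = 2.3925 in², y = 0.275 in, Ī = 0.060311 in⁴.
By symmetry the centroid is at mid-height, ȳ = 6 in.
Transfer each piece to the centroidal x-axis using Ī + A·d² with d = y − 6:
  web: d = 0 in → contributes +93.6 in⁴
  top flange (beyond web): d = 5.725 in → contributes +78.476 in⁴
  bottom flange (beyond web): d = -5.725 in → contributes +78.476 in⁴
Total I = 250.55 in⁴.

I_xx ≈ 251 in⁴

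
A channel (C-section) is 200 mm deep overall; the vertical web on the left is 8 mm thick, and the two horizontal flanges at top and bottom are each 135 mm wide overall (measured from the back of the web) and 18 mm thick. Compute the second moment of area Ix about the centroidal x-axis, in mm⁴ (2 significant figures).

Ix ≈ 4.3 × 10⁷ mm⁴

Decompose the section into non-overlapping parts with the origin at the bottom-left of its bounding rectangle.
Web: 8 × 200, A = 1 600 mm², y = 100 mm, Ī = 5 333 333 mm⁴.
Top flange (beyond web): 127 × 18, A = 2 286 mm², y = 191 mm, Ī = 61 722 mm⁴.
Bottom flange (beyond web): 127 × 18, A = 2 286 mm², y = 9 mm, Ī = 61 722 mm⁴.
By symmetry the centroid is at mid-height, ȳ = 100 mm.
Transfer each piece to the centroidal x-axis using Ī + A·d² with d = y − 100:
  web: d = 0 mm → contributes +5 333 333 mm⁴
  top flange (beyond web): d = 91 mm → contributes +18 992 088 mm⁴
  bottom flange (beyond web): d = -91 mm → contributes +18 992 088 mm⁴
Total I = 43 317 509 mm⁴.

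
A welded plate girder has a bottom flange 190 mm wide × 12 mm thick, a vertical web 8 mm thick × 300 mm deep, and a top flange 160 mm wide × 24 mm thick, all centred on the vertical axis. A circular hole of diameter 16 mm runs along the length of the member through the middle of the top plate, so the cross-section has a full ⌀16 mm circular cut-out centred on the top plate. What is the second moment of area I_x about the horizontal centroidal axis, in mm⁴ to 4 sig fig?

I_x ≈ 1.626 × 10⁸ mm⁴

Decompose the section into non-overlapping parts with the origin at the bottom-left of its bounding rectangle.
Bottom plate: 190 × 12, A = 2 280 mm², y = 6 mm, Ī = 27 360 mm⁴.
Web plate: 8 × 300, A = 2 400 mm², y = 162 mm, Ī = 18 000 000 mm⁴.
Top plate: 160 × 24, A = 3 840 mm², y = 324 mm, Ī = 184 320 mm⁴.
Hole (subtracted): ⌀16, A = 201.062 mm², y = 324 mm, Ī = 3216.99 mm⁴.
Centroid: ȳ = ΣA·y / ΣA = 190.108 mm.
Transfer each piece to the horizontal centroidal axis using Ī + A·d² with d = y − 190.108:
  bottom plate: d = -184.108 mm → contributes +77 309 608 mm⁴
  web plate: d = -28.1079 mm → contributes +19 896 131 mm⁴
  top plate: d = 133.892 mm → contributes +69 024 352 mm⁴
  hole: d = 133.892 mm → contributes −3 607 673 mm⁴
Total I = 162 622 418 mm⁴.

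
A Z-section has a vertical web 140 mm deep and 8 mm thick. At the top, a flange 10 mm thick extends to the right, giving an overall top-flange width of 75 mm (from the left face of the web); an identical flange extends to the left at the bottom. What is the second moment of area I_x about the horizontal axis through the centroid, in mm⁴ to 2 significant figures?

I_x ≈ 7.5 × 10⁶ mm⁴

Treat the section as a set of non-overlapping primitives; coordinates are from the bounding-box lower-left.
Web: 8 × 140, A = 1 120 mm², y = 70 mm, Ī = 1 829 333 mm⁴.
Top flange (beyond web): 67 × 10, A = 670 mm², y = 135 mm, Ī = 5 583 mm⁴.
Bottom flange (beyond web): 67 × 10, A = 670 mm², y = 5 mm, Ī = 5 583 mm⁴.
Centroid: ȳ = ΣA·y / ΣA = 70 mm.
Transfer each piece to the horizontal axis through the centroid using Ī + A·d² with d = y − 70:
  web: d = 0 mm → contributes +1 829 333 mm⁴
  top flange (beyond web): d = 65 mm → contributes +2 836 333 mm⁴
  bottom flange (beyond web): d = -65 mm → contributes +2 836 333 mm⁴
Total I = 7 502 000 mm⁴.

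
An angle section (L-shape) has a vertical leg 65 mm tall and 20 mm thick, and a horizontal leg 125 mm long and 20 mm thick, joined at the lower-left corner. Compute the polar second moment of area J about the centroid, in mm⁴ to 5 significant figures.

Decompose the section into non-overlapping parts with the origin at the bottom-left of its bounding rectangle.
Vertical leg: 20 × 65, A = 1 300 mm², y = 32.5 mm, Ī = 457708.3 mm⁴.
Horizontal leg (remainder): 105 × 20, A = 2 100 mm², y = 10 mm, Ī = 70 000 mm⁴.
Centroid: ȳ = ΣA·y / ΣA = 18.60294 mm.
Transfer each piece to the centroidal x-axis using Ī + A·d² with d = y − 18.60294:
  vertical leg: d = 13.89706 mm → contributes +708775.1 mm⁴
  horizontal leg (remainder): d = -8.602941 mm → contributes +225422.3 mm⁴
Total I = 934197.3 mm⁴.
For the y-axis: x̄ = 48.60294 mm.
Repeating about the centroidal y-axis gives I_y = 5 109 197 mm⁴.
Polar second moment: J = I_x + I_y = 6 043 395 mm⁴.

J ≈ 6.0434 × 10⁶ mm⁴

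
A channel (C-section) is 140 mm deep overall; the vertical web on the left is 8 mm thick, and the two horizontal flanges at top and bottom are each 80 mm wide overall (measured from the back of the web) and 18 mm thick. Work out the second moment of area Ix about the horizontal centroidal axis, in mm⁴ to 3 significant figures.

Ix ≈ 1.15 × 10⁷ mm⁴

Split into non-overlapping primitives; take the origin at the lower-left of the bounding box.
Web: 8 × 140, A = 1 120 mm², y = 70 mm, Ī = 1 829 333 mm⁴.
Top flange (beyond web): 72 × 18, A = 1 296 mm², y = 131 mm, Ī = 34 992 mm⁴.
Bottom flange (beyond web): 72 × 18, A = 1 296 mm², y = 9 mm, Ī = 34 992 mm⁴.
By symmetry the centroid is at mid-height, ȳ = 70 mm.
Transfer each piece to the horizontal centroidal axis using Ī + A·d² with d = y − 70:
  web: d = 0 mm → contributes +1 829 333 mm⁴
  top flange (beyond web): d = 61 mm → contributes +4 857 408 mm⁴
  bottom flange (beyond web): d = -61 mm → contributes +4 857 408 mm⁴
Total I = 11 544 149 mm⁴.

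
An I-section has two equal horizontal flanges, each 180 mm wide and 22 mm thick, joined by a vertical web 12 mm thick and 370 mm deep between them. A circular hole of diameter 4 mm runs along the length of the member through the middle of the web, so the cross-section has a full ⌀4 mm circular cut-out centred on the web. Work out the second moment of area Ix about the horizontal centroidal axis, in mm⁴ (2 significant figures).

Ix ≈ 3.6 × 10⁸ mm⁴

Treat the section as a set of non-overlapping primitives; coordinates are from the bounding-box lower-left.
Bottom flange: 180 × 22, A = 3 960 mm², y = 11 mm, Ī = 159 720 mm⁴.
Web: 12 × 370, A = 4 440 mm², y = 207 mm, Ī = 50 653 000 mm⁴.
Top flange: 180 × 22, A = 3 960 mm², y = 403 mm, Ī = 159 720 mm⁴.
Hole (subtracted): ⌀4, A = 12.57 mm², y = 207 mm, Ī = 12.57 mm⁴.
By symmetry the centroid is at mid-height, ȳ = 207 mm.
Transfer each piece to the horizontal centroidal axis using Ī + A·d² with d = y − 207:
  bottom flange: d = -196 mm → contributes +152 287 080 mm⁴
  web: d = 0 mm → contributes +50 653 000 mm⁴
  top flange: d = 196 mm → contributes +152 287 080 mm⁴
  hole: d = 0 mm → contributes −12.57 mm⁴
Total I = 355 227 147 mm⁴.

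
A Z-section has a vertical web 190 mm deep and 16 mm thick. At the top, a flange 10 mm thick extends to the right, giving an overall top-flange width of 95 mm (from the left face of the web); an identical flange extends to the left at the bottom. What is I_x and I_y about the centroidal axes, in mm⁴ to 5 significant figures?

I_x ≈ 2.1957 × 10⁷ mm⁴, I_y ≈ 4.4515 × 10⁶ mm⁴

Split into non-overlapping primitives; take the origin at the lower-left of the bounding box.
Web: 16 × 190, A = 3 040 mm², y = 95 mm, Ī = 9 145 333 mm⁴.
Top flange (beyond web): 79 × 10, A = 790 mm², y = 185 mm, Ī = 6583.333 mm⁴.
Bottom flange (beyond web): 79 × 10, A = 790 mm², y = 5 mm, Ī = 6583.333 mm⁴.
Centroid: ȳ = ΣA·y / ΣA = 95 mm.
Transfer each piece to the centroidal x-axis using Ī + A·d² with d = y − 95:
  web: d = 0 mm → contributes +9 145 333 mm⁴
  top flange (beyond web): d = 90 mm → contributes +6 405 583 mm⁴
  bottom flange (beyond web): d = -90 mm → contributes +6 405 583 mm⁴
Total I = 21 956 500 mm⁴.
For the y-axis: x̄ = 87 mm.
Repeating about the centroidal y-axis gives I_y = 4 451 460 mm⁴.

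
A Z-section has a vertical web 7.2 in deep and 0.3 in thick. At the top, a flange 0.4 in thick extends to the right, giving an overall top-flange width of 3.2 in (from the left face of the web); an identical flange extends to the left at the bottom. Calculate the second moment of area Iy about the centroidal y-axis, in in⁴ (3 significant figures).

Decompose the section into non-overlapping parts with the origin at the bottom-left of its bounding rectangle.
Web: 0.3 × 7.2, A = 2.16 in², x = 3.05 in, Ī = 0.0162 in⁴.
Top flange (beyond web): 2.9 × 0.4, A = 1.16 in², x = 4.65 in, Ī = 0.81297 in⁴.
Bottom flange (beyond web): 2.9 × 0.4, A = 1.16 in², x = 1.45 in, Ī = 0.81297 in⁴.
Centroid: x̄ = ΣA·x / ΣA = 3.05 in.
Transfer each piece to the centroidal y-axis using Ī + A·d² with d = x − 3.05:
  web: d = 0 in → contributes +0.0162 in⁴
  top flange (beyond web): d = 1.6 in → contributes +3.7826 in⁴
  bottom flange (beyond web): d = -1.6 in → contributes +3.7826 in⁴
Total I = 7.5813 in⁴.

Iy ≈ 7.58 in⁴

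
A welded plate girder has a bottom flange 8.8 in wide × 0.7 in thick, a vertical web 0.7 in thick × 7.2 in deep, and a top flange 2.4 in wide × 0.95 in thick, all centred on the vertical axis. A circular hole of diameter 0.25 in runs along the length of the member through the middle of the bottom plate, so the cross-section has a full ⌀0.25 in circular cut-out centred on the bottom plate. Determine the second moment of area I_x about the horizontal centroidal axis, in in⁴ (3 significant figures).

Treat the section as a set of non-overlapping primitives; coordinates are from the bounding-box lower-left.
Bottom plate: 8.8 × 0.7, A = 6.16 in², y = 0.35 in, Ī = 0.25153 in⁴.
Web plate: 0.7 × 7.2, A = 5.04 in², y = 4.3 in, Ī = 21.773 in⁴.
Top plate: 2.4 × 0.95, A = 2.28 in², y = 8.375 in, Ī = 0.17148 in⁴.
Hole (subtracted): ⌀0.25, A = 0.049087 in², y = 0.35 in, Ī = 0.00019175 in⁴.
Centroid: ȳ = ΣA·y / ΣA = 3.1946 in.
Transfer each piece to the horizontal centroidal axis using Ī + A·d² with d = y − 3.1946:
  bottom plate: d = -2.8446 in → contributes +50.095 in⁴
  web plate: d = 1.1054 in → contributes +27.932 in⁴
  top plate: d = 5.1804 in → contributes +61.36 in⁴
  hole: d = -2.8446 in → contributes −0.39738 in⁴
Total I = 138.99 in⁴.

I_x ≈ 139 in⁴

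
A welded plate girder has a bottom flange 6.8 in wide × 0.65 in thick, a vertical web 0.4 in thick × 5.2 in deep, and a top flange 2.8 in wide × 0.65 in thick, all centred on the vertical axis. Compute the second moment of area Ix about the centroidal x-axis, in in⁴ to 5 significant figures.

Ix ≈ 51.342 in⁴

Break the section into simple shapes (no overlaps), measuring from the bottom-left corner of the bounding box.
Bottom plate: 6.8 × 0.65, A = 4.42 in², y = 0.325 in, Ī = 0.1556208 in⁴.
Web plate: 0.4 × 5.2, A = 2.08 in², y = 3.25 in, Ī = 4.686933 in⁴.
Top plate: 2.8 × 0.65, A = 1.82 in², y = 6.175 in, Ī = 0.06407917 in⁴.
Centroid: ȳ = ΣA·y / ΣA = 2.335938 in.
Transfer each piece to the centroidal x-axis using Ī + A·d² with d = y − 2.335938:
  bottom plate: d = -2.010938 in → contributes +18.02952 in⁴
  web plate: d = 0.9140625 in → contributes +6.424795 in⁴
  top plate: d = 3.839063 in → contributes +26.88797 in⁴
Total I = 51.34229 in⁴.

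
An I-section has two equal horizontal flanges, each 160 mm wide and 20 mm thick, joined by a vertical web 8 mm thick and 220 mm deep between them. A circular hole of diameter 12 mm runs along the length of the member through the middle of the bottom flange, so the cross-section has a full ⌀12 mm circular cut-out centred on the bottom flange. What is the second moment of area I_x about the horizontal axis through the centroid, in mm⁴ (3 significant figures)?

I_x ≈ 9.78 × 10⁷ mm⁴

Break the section into simple shapes (no overlaps), measuring from the bottom-left corner of the bounding box.
Bottom flange: 160 × 20, A = 3 200 mm², y = 10 mm, Ī = 106 667 mm⁴.
Web: 8 × 220, A = 1 760 mm², y = 130 mm, Ī = 7 098 667 mm⁴.
Top flange: 160 × 20, A = 3 200 mm², y = 250 mm, Ī = 106 667 mm⁴.
Hole (subtracted): ⌀12, A = 113.1 mm², y = 10 mm, Ī = 1017.9 mm⁴.
Centroid: ȳ = ΣA·y / ΣA = 131.69 mm.
Transfer each piece to the horizontal axis through the centroid using Ī + A·d² with d = y − 131.69:
  bottom flange: d = -121.69 mm → contributes +47 491 056 mm⁴
  web: d = -1.6866 mm → contributes +7 103 673 mm⁴
  top flange: d = 118.31 mm → contributes +44 900 482 mm⁴
  hole: d = -121.69 mm → contributes −1 675 720 mm⁴
Total I = 97 819 491 mm⁴.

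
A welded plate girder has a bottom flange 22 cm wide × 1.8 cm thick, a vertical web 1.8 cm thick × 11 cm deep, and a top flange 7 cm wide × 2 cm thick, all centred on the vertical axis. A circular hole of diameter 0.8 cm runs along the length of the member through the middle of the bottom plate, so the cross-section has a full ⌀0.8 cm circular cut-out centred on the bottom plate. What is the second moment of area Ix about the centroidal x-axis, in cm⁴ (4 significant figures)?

Break the section into simple shapes (no overlaps), measuring from the bottom-left corner of the bounding box.
Bottom plate: 22 × 1.8, A = 39.6 cm², y = 0.9 cm, Ī = 10.692 cm⁴.
Web plate: 1.8 × 11, A = 19.8 cm², y = 7.3 cm, Ī = 199.65 cm⁴.
Top plate: 7 × 2, A = 14 cm², y = 13.8 cm, Ī = 4.66667 cm⁴.
Hole (subtracted): ⌀0.8, A = 0.502655 cm², y = 0.9 cm, Ī = 0.0201062 cm⁴.
Centroid: ȳ = ΣA·y / ΣA = 5.11579 cm.
Transfer each piece to the centroidal x-axis using Ī + A·d² with d = y − 5.11579:
  bottom plate: d = -4.21579 cm → contributes +714.499 cm⁴
  web plate: d = 2.18421 cm → contributes +294.111 cm⁴
  top plate: d = 8.68421 cm → contributes +1060.48 cm⁴
  hole: d = -4.21579 cm → contributes −8.95374 cm⁴
Total I = 2060.14 cm⁴.

Ix ≈ 2060 cm⁴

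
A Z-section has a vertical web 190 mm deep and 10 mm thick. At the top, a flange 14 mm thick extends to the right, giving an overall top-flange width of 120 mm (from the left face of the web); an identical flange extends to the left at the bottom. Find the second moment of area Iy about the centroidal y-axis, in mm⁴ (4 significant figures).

Iy ≈ 1.421 × 10⁷ mm⁴

Break the section into simple shapes (no overlaps), measuring from the bottom-left corner of the bounding box.
Web: 10 × 190, A = 1 900 mm², x = 115 mm, Ī = 15833.3 mm⁴.
Top flange (beyond web): 110 × 14, A = 1 540 mm², x = 175 mm, Ī = 1 552 833 mm⁴.
Bottom flange (beyond web): 110 × 14, A = 1 540 mm², x = 55 mm, Ī = 1 552 833 mm⁴.
Centroid: x̄ = ΣA·x / ΣA = 115 mm.
Transfer each piece to the centroidal y-axis using Ī + A·d² with d = x − 115:
  web: d = 0 mm → contributes +15833.3 mm⁴
  top flange (beyond web): d = 60 mm → contributes +7 096 833 mm⁴
  bottom flange (beyond web): d = -60 mm → contributes +7 096 833 mm⁴
Total I = 14 209 500 mm⁴.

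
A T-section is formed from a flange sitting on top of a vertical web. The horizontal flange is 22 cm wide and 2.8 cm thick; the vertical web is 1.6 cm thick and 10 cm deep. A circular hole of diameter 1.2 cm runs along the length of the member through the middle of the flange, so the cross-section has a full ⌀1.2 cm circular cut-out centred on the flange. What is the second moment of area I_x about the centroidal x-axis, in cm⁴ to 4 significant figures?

I_x ≈ 691.7 cm⁴

Split into non-overlapping primitives; take the origin at the lower-left of the bounding box.
Flange: 22 × 2.8, A = 61.6 cm², y = 11.4 cm, Ī = 40.2453 cm⁴.
Web: 1.6 × 10, A = 16 cm², y = 5 cm, Ī = 133.333 cm⁴.
Hole (subtracted): ⌀1.2, A = 1.13097 cm², y = 11.4 cm, Ī = 0.101788 cm⁴.
Centroid: ȳ = ΣA·y / ΣA = 10.0609 cm.
Transfer each piece to the centroidal x-axis using Ī + A·d² with d = y − 10.0609:
  flange: d = 1.3391 cm → contributes +150.706 cm⁴
  web: d = -5.0609 cm → contributes +543.136 cm⁴
  hole: d = 1.3391 cm → contributes −2.12985 cm⁴
Total I = 691.713 cm⁴.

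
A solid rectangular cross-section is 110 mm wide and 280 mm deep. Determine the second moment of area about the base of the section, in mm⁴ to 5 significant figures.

The section: 110 × 280, A = 30 800 mm², y = 140 mm, Ī = 201 226 667 mm⁴.
Transfer it to a horizontal axis along the bottom face using Ī + A·d² with d = y − 0:
  the section: d = 140 mm → contributes +804 906 667 mm⁴
Total I = 804 906 667 mm⁴.

I_base ≈ 8.0491 × 10⁸ mm⁴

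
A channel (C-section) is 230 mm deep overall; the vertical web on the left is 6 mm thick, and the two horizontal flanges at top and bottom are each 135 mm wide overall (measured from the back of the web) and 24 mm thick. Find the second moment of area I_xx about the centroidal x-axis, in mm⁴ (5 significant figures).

Treat the section as a set of non-overlapping primitives; coordinates are from the bounding-box lower-left.
Web: 6 × 230, A = 1 380 mm², y = 115 mm, Ī = 6 083 500 mm⁴.
Top flange (beyond web): 129 × 24, A = 3 096 mm², y = 218 mm, Ī = 148 608 mm⁴.
Bottom flange (beyond web): 129 × 24, A = 3 096 mm², y = 12 mm, Ī = 148 608 mm⁴.
By symmetry the centroid is at mid-height, ȳ = 115 mm.
Transfer each piece to the centroidal x-axis using Ī + A·d² with d = y − 115:
  web: d = 0 mm → contributes +6 083 500 mm⁴
  top flange (beyond web): d = 103 mm → contributes +32 994 072 mm⁴
  bottom flange (beyond web): d = -103 mm → contributes +32 994 072 mm⁴
Total I = 72 071 644 mm⁴.

I_xx ≈ 7.2072 × 10⁷ mm⁴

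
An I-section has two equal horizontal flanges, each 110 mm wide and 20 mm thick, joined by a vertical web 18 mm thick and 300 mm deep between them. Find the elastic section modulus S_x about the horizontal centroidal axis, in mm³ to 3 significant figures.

S_x ≈ 9.02 × 10⁵ mm³

Treat the section as a set of non-overlapping primitives; coordinates are from the bounding-box lower-left.
Bottom flange: 110 × 20, A = 2 200 mm², y = 10 mm, Ī = 73 333 mm⁴.
Web: 18 × 300, A = 5 400 mm², y = 170 mm, Ī = 40 500 000 mm⁴.
Top flange: 110 × 20, A = 2 200 mm², y = 330 mm, Ī = 73 333 mm⁴.
By symmetry the centroid is at mid-height, ȳ = 170 mm.
Transfer each piece to the horizontal centroidal axis using Ī + A·d² with d = y − 170:
  bottom flange: d = -160 mm → contributes +56 393 333 mm⁴
  web: d = 0 mm → contributes +40 500 000 mm⁴
  top flange: d = 160 mm → contributes +56 393 333 mm⁴
Total I = 153 286 667 mm⁴.
Extreme fibre distance c = 170 mm; S = I/c = 901 686 mm³.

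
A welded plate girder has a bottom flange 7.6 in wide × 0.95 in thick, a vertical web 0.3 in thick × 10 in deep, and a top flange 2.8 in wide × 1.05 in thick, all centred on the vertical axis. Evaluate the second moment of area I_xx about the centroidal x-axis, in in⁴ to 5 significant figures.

I_xx ≈ 290.78 in⁴

Treat the section as a set of non-overlapping primitives; coordinates are from the bounding-box lower-left.
Bottom plate: 7.6 × 0.95, A = 7.22 in², y = 0.475 in, Ī = 0.5430042 in⁴.
Web plate: 0.3 × 10, A = 3 in², y = 5.95 in, Ī = 25 in⁴.
Top plate: 2.8 × 1.05, A = 2.94 in², y = 11.475 in, Ī = 0.2701125 in⁴.
Centroid: ȳ = ΣA·y / ΣA = 4.180547 in.
Transfer each piece to the centroidal x-axis using Ī + A·d² with d = y − 4.180547:
  bottom plate: d = -3.705547 in → contributes +99.6814 in⁴
  web plate: d = 1.769453 in → contributes +34.39289 in⁴
  top plate: d = 7.294453 in → contributes +156.7047 in⁴
Total I = 290.779 in⁴.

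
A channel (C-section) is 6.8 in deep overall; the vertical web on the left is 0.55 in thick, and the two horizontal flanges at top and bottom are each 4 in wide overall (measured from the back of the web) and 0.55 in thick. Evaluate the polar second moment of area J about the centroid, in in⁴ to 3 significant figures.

J ≈ 63.0 in⁴

Decompose the section into non-overlapping parts with the origin at the bottom-left of its bounding rectangle.
Web: 0.55 × 6.8, A = 3.74 in², y = 3.4 in, Ī = 14.411 in⁴.
Top flange (beyond web): 3.45 × 0.55, A = 1.8975 in², y = 6.525 in, Ī = 0.047833 in⁴.
Bottom flange (beyond web): 3.45 × 0.55, A = 1.8975 in², y = 0.275 in, Ī = 0.047833 in⁴.
By symmetry the centroid is at mid-height, ȳ = 3.4 in.
Transfer each piece to the centroidal x-axis using Ī + A·d² with d = y − 3.4:
  web: d = 0 in → contributes +14.411 in⁴
  top flange (beyond web): d = 3.125 in → contributes +18.578 in⁴
  bottom flange (beyond web): d = -3.125 in → contributes +18.578 in⁴
Total I = 51.568 in⁴.
For the y-axis: x̄ = 1.2823 in.
Repeating about the centroidal y-axis gives I_y = 11.393 in⁴.
Polar second moment: J = I_x + I_y = 62.961 in⁴.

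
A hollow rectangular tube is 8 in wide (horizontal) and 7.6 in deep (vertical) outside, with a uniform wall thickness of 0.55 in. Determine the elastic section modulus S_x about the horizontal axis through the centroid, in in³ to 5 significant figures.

Break the section into simple shapes (no overlaps), measuring from the bottom-left corner of the bounding box.
Outer rectangle: 8 × 7.6, A = 60.8 in², y = 3.8 in, Ī = 292.6507 in⁴.
Inner void (subtracted): 6.9 × 6.5, A = 44.85 in², y = 3.8 in, Ī = 157.9094 in⁴.
By symmetry the centroid is at mid-height, ȳ = 3.8 in.
All pieces are centred on the horizontal axis through the centroid, so I = ΣĪ (holes subtracted) = 134.7413 in⁴.
Extreme fibre distance c = 3.8 in; S = I/c = 35.45823 in³.

S_x ≈ 35.458 in³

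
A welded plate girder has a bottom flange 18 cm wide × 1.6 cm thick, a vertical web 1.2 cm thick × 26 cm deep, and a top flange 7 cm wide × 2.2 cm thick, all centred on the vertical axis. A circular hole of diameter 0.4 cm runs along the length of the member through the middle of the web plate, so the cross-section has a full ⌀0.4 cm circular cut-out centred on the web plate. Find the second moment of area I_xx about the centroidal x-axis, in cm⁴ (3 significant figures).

I_xx ≈ 9880 cm⁴

Decompose the section into non-overlapping parts with the origin at the bottom-left of its bounding rectangle.
Bottom plate: 18 × 1.6, A = 28.8 cm², y = 0.8 cm, Ī = 6.144 cm⁴.
Web plate: 1.2 × 26, A = 31.2 cm², y = 14.6 cm, Ī = 1757.6 cm⁴.
Top plate: 7 × 2.2, A = 15.4 cm², y = 28.7 cm, Ī = 6.2113 cm⁴.
Hole (subtracted): ⌀0.4, A = 0.12566 cm², y = 14.6 cm, Ī = 0.0012566 cm⁴.
Centroid: ȳ = ΣA·y / ΣA = 12.205 cm.
Transfer each piece to the centroidal x-axis using Ī + A·d² with d = y − 12.205:
  bottom plate: d = -11.405 cm → contributes +3752.1 cm⁴
  web plate: d = 2.3952 cm → contributes +1936.6 cm⁴
  top plate: d = 16.495 cm → contributes +4196.4 cm⁴
  hole: d = 2.3952 cm → contributes −0.72221 cm⁴
Total I = 9884.4 cm⁴.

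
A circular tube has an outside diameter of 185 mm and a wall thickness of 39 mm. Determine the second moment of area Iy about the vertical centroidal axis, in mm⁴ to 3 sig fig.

Iy ≈ 5.11 × 10⁷ mm⁴

Treat the section as a set of non-overlapping primitives; coordinates are from the bounding-box lower-left.
Outer circle: ⌀185, A = 26 880 mm², x = 92.5 mm, Ī = 57 498 539 mm⁴.
Bore (subtracted): ⌀107, A = 8 992 mm², x = 92.5 mm, Ī = 6 434 355 mm⁴.
By symmetry the centroid is at mid-width, x̄ = 92.5 mm.
All pieces are centred on the vertical centroidal axis, so I = ΣĪ (holes subtracted) = 51 064 184 mm⁴.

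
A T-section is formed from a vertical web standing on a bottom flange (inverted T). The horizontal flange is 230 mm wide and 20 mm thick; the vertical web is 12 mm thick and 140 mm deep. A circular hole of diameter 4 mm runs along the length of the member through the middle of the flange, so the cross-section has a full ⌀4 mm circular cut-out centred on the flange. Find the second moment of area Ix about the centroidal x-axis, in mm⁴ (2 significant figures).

Decompose the section into non-overlapping parts with the origin at the bottom-left of its bounding rectangle.
Flange: 230 × 20, A = 4 600 mm², y = 10 mm, Ī = 153 333 mm⁴.
Web: 12 × 140, A = 1 680 mm², y = 90 mm, Ī = 2 744 000 mm⁴.
Hole (subtracted): ⌀4, A = 12.57 mm², y = 10 mm, Ī = 12.57 mm⁴.
Centroid: ȳ = ΣA·y / ΣA = 31.44 mm.
Transfer each piece to the centroidal x-axis using Ī + A·d² with d = y − 31.44:
  flange: d = -21.44 mm → contributes +2 268 657 mm⁴
  web: d = 58.56 mm → contributes +8 504 356 mm⁴
  hole: d = -21.44 mm → contributes −5 791 mm⁴
Total I = 10 767 222 mm⁴.

Ix ≈ 1.1 × 10⁷ mm⁴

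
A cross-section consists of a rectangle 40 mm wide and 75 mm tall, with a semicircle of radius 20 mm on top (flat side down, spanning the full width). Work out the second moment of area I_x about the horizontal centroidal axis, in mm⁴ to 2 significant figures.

Decompose the section into non-overlapping parts with the origin at the bottom-left of its bounding rectangle.
Rectangular body: 40 × 75, A = 3 000 mm², y = 37.5 mm, Ī = 1 406 250 mm⁴.
Semicircular cap: semicircle r = 20, A = 628.3 mm², y = 83.49 mm, Ī = 17 561 mm⁴.
Centroid: ȳ = ΣA·y / ΣA = 45.46 mm.
Transfer each piece to the horizontal centroidal axis using Ī + A·d² with d = y − 45.46:
  rectangular body: d = -7.964 mm → contributes +1 596 517 mm⁴
  semicircular cap: d = 38.02 mm → contributes +926 021 mm⁴
Total I = 2 522 538 mm⁴.

I_x ≈ 2.5 × 10⁶ mm⁴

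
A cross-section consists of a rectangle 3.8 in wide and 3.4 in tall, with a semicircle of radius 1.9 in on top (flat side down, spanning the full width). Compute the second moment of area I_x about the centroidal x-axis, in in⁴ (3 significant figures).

Break the section into simple shapes (no overlaps), measuring from the bottom-left corner of the bounding box.
Rectangular body: 3.8 × 3.4, A = 12.92 in², y = 1.7 in, Ī = 12.446 in⁴.
Semicircular cap: semicircle r = 1.9, A = 5.6706 in², y = 4.2064 in, Ī = 1.4304 in⁴.
Centroid: ȳ = ΣA·y / ΣA = 2.4645 in.
Transfer each piece to the centroidal x-axis using Ī + A·d² with d = y − 2.4645:
  rectangular body: d = -0.76451 in → contributes +19.998 in⁴
  semicircular cap: d = 1.7419 in → contributes +18.636 in⁴
Total I = 38.633 in⁴.

I_x ≈ 38.6 in⁴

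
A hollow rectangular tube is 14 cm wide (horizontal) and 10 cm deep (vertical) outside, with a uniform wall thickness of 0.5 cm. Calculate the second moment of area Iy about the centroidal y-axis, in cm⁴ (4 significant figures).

Decompose the section into non-overlapping parts with the origin at the bottom-left of its bounding rectangle.
Outer rectangle: 14 × 10, A = 140 cm², x = 7 cm, Ī = 2286.67 cm⁴.
Inner void (subtracted): 13 × 9, A = 117 cm², x = 7 cm, Ī = 1647.75 cm⁴.
By symmetry the centroid is at mid-width, x̄ = 7 cm.
All pieces are centred on the centroidal y-axis, so I = ΣĪ (holes subtracted) = 638.917 cm⁴.

Iy ≈ 638.9 cm⁴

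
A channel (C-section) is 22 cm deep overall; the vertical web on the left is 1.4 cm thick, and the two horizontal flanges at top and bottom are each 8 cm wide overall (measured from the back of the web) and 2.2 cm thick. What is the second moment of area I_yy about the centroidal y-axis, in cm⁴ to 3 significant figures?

Split into non-overlapping primitives; take the origin at the lower-left of the bounding box.
Web: 1.4 × 22, A = 30.8 cm², x = 0.7 cm, Ī = 5.0307 cm⁴.
Top flange (beyond web): 6.6 × 2.2, A = 14.52 cm², x = 4.7 cm, Ī = 52.708 cm⁴.
Bottom flange (beyond web): 6.6 × 2.2, A = 14.52 cm², x = 4.7 cm, Ī = 52.708 cm⁴.
Centroid: x̄ = ΣA·x / ΣA = 2.6412 cm.
Transfer each piece to the centroidal y-axis using Ī + A·d² with d = x − 2.6412:
  web: d = -1.9412 cm → contributes +121.09 cm⁴
  top flange (beyond web): d = 2.0588 cm → contributes +114.25 cm⁴
  bottom flange (beyond web): d = 2.0588 cm → contributes +114.25 cm⁴
Total I = 349.6 cm⁴.

I_yy ≈ 350 cm⁴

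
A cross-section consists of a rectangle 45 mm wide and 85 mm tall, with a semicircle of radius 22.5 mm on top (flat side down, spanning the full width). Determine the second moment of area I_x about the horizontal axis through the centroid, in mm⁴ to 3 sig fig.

I_x ≈ 4.11 × 10⁶ mm⁴

Treat the section as a set of non-overlapping primitives; coordinates are from the bounding-box lower-left.
Rectangular body: 45 × 85, A = 3 825 mm², y = 42.5 mm, Ī = 2 302 969 mm⁴.
Semicircular cap: semicircle r = 22.5, A = 795.22 mm², y = 94.549 mm, Ī = 28 130 mm⁴.
Centroid: ȳ = ΣA·y / ΣA = 51.459 mm.
Transfer each piece to the horizontal axis through the centroid using Ī + A·d² with d = y − 51.459:
  rectangular body: d = -8.9585 mm → contributes +2 609 946 mm⁴
  semicircular cap: d = 43.091 mm → contributes +1 504 696 mm⁴
Total I = 4 114 642 mm⁴.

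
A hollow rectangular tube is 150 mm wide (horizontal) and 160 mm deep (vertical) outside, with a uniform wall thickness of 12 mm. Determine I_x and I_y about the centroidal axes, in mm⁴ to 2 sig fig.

Break the section into simple shapes (no overlaps), measuring from the bottom-left corner of the bounding box.
Outer rectangle: 150 × 160, A = 24 000 mm², y = 80 mm, Ī = 51 200 000 mm⁴.
Inner void (subtracted): 126 × 136, A = 17 136 mm², y = 80 mm, Ī = 26 412 288 mm⁴.
By symmetry the centroid is at mid-height, ȳ = 80 mm.
All pieces are centred on the centroidal x-axis, so I = ΣĪ (holes subtracted) = 24 787 712 mm⁴.
Repeating about the centroidal y-axis gives I_y = 22 329 072 mm⁴.

I_x ≈ 2.5 × 10⁷ mm⁴, I_y ≈ 2.2 × 10⁷ mm⁴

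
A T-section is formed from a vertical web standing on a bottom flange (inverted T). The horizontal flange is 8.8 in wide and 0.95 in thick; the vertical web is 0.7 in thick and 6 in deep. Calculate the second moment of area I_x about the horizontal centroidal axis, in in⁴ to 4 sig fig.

I_x ≈ 46.99 in⁴

Decompose the section into non-overlapping parts with the origin at the bottom-left of its bounding rectangle.
Flange: 8.8 × 0.95, A = 8.36 in², y = 0.475 in, Ī = 0.628742 in⁴.
Web: 0.7 × 6, A = 4.2 in², y = 3.95 in, Ī = 12.6 in⁴.
Centroid: ȳ = ΣA·y / ΣA = 1.63702 in.
Transfer each piece to the horizontal centroidal axis using Ī + A·d² with d = y − 1.63702:
  flange: d = -1.16202 in → contributes +11.9172 in⁴
  web: d = 2.31298 in → contributes +35.0694 in⁴
Total I = 46.9867 in⁴.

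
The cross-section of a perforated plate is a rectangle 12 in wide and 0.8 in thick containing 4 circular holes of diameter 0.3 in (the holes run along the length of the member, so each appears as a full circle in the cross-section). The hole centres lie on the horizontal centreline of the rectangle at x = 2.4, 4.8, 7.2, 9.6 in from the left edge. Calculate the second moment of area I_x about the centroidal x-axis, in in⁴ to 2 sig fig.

Split into non-overlapping primitives; take the origin at the lower-left of the bounding box.
Plate: 12 × 0.8, A = 9.6 in², y = 0.4 in, Ī = 0.512 in⁴.
Hole 1 (subtracted): ⌀0.3, A = 0.07069 in², y = 0.4 in, Ī = 0.0003976 in⁴.
Hole 2 (subtracted): ⌀0.3, A = 0.07069 in², y = 0.4 in, Ī = 0.0003976 in⁴.
Hole 3 (subtracted): ⌀0.3, A = 0.07069 in², y = 0.4 in, Ī = 0.0003976 in⁴.
Hole 4 (subtracted): ⌀0.3, A = 0.07069 in², y = 0.4 in, Ī = 0.0003976 in⁴.
By symmetry the centroid is at mid-height, ȳ = 0.4 in.
All pieces are centred on the centroidal x-axis, so I = ΣĪ (holes subtracted) = 0.5104 in⁴.

I_x ≈ 0.51 in⁴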